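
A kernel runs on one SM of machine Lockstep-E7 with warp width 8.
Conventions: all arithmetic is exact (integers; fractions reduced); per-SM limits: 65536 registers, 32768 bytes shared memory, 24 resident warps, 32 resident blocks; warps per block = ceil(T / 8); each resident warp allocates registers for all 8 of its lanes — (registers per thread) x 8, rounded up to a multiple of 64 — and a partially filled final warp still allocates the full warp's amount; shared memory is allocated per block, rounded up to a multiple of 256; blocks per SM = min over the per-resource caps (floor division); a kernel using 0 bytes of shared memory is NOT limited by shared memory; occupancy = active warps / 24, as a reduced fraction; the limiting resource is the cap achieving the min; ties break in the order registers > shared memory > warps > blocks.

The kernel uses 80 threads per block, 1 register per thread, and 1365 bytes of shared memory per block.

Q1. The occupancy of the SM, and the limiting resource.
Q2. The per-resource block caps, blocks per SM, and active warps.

Answer: occupancy 5/6, limited by warps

registers: 102 blocks
shared memory: 21 blocks
warps: 2 blocks
blocks: 32 blocks

Answer: 2 blocks, 20 active warps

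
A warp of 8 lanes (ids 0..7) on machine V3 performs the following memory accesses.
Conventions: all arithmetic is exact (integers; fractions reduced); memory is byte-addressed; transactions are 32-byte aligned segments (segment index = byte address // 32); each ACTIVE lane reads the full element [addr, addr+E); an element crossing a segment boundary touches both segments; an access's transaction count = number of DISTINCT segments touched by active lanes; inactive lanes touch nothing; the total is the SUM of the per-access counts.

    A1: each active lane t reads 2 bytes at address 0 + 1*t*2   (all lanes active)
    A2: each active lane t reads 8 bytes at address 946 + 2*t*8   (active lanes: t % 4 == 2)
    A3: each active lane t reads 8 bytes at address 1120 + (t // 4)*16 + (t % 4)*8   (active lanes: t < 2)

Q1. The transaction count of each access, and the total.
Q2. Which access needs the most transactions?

A1: 1 transaction
A2: 2 transactions
A3: 1 transaction

Answer: 1,2,1; total 4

Answer: A2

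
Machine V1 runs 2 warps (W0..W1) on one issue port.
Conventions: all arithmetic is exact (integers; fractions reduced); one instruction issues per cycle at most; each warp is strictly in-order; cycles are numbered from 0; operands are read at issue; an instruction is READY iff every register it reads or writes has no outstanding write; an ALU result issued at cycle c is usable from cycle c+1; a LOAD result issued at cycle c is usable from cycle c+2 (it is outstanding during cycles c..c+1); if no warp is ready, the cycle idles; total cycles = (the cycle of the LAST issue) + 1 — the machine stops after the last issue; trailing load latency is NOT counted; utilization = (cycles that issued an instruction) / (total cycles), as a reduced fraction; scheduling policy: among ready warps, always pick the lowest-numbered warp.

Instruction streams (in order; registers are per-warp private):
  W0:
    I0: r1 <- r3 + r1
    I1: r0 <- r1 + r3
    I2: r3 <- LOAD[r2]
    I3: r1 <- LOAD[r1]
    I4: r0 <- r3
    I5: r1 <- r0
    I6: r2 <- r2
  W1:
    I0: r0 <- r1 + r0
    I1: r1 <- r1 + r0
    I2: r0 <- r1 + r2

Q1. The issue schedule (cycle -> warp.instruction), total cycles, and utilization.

cycle 0: W0.I0
cycle 1: W0.I1
cycle 2: W0.I2
cycle 3: W0.I3
cycle 4: W0.I4
cycle 5: W0.I5
cycle 6: W0.I6
cycle 7: W1.I0
cycle 8: W1.I1
cycle 9: W1.I2

Answer: 10 cycles, utilization 1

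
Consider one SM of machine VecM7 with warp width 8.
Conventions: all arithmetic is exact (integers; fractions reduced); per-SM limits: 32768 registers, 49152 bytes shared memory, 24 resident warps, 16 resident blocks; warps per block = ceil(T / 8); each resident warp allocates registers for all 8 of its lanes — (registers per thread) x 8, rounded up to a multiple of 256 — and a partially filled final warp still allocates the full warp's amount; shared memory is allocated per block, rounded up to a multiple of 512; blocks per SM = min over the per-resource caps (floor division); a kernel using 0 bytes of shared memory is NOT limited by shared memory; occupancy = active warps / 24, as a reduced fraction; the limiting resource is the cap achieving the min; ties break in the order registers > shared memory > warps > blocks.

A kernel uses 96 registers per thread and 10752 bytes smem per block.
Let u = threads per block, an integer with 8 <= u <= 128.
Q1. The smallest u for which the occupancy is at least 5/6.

Answer: u = 33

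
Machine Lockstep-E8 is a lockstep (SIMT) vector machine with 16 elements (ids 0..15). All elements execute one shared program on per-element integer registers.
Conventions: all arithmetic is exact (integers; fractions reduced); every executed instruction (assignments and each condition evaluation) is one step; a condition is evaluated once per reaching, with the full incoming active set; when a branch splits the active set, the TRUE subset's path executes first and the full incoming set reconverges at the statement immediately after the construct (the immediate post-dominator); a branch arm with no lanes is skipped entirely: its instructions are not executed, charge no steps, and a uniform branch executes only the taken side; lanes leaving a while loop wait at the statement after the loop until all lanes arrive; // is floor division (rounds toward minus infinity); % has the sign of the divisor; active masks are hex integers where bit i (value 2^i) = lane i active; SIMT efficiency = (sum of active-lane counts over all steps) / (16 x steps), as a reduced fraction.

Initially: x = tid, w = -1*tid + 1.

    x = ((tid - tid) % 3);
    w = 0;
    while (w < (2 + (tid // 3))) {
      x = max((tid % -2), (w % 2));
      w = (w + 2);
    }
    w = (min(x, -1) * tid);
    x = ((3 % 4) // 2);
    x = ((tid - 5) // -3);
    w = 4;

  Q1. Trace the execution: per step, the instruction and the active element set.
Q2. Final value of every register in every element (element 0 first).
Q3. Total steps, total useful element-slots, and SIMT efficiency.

step 0: x <- ((tid - tid) % 3)       0xffff
step 1: w <- 0                       0xffff
step 2: eval (w < (2 + (tid // 3)))  0xffff
step 3: x <- max((tid % -2), (w % 2)) 0xffff
step 4: w <- (w + 2)                 0xffff
step 5: eval (w < (2 + (tid // 3)))  0xffff
step 6: x <- max((tid % -2), (w % 2)) 0xfff8
step 7: w <- (w + 2)                 0xfff8
step 8: eval (w < (2 + (tid // 3)))  0xfff8
step 9: x <- max((tid % -2), (w % 2)) 0xfe00
step 10: w <- (w + 2)                 0xfe00
step 11: eval (w < (2 + (tid // 3)))  0xfe00
step 12: x <- max((tid % -2), (w % 2)) 0x8000
step 13: w <- (w + 2)                 0x8000
step 14: eval (w < (2 + (tid // 3)))  0x8000
step 15: w <- (min(x, -1) * tid)      0xffff
step 16: x <- ((3 % 4) // 2)          0xffff
step 17: x <- ((tid - 5) // -3)       0xffff
step 18: w <- 4                       0xffff

Answer: 19 steps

x: 1,1,1,0,0,0,-1,-1,-1,-2,-2,-2,-3,-3,-3,-4
w: 4,4,4,4,4,4,4,4,4,4,4,4,4,4,4,4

steps = 19; useful = 223; efficiency = 223/304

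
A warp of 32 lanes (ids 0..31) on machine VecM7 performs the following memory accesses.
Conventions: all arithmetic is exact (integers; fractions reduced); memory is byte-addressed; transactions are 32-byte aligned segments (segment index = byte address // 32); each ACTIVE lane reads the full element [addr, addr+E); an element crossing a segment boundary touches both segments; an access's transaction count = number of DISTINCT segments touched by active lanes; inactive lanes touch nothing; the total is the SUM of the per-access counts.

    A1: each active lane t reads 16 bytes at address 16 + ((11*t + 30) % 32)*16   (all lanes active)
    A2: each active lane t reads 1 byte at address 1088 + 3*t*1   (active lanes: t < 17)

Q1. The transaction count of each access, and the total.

A1: 17 transactions
A2: 2 transactions

Answer: 17,2; total 19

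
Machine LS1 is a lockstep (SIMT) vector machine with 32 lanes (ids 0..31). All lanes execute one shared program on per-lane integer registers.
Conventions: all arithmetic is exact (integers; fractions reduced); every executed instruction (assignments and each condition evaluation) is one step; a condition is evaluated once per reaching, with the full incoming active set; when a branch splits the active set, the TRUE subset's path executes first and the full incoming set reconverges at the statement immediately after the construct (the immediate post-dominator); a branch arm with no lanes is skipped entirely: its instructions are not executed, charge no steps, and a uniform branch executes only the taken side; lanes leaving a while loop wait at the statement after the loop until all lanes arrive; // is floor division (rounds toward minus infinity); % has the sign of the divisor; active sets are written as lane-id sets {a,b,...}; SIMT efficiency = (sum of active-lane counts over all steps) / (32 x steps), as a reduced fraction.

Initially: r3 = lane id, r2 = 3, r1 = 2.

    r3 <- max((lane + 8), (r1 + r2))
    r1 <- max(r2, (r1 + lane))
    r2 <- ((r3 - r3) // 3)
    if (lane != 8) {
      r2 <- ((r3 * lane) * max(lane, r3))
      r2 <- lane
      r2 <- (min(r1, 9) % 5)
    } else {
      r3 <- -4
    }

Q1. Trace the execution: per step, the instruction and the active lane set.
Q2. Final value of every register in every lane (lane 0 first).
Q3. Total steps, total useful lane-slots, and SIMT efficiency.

step 0: r3 <- max((lane + 8), (r1 + r2)) {0,1,2,3,4,5,6,7,8,9,10,11,12,13,14,15,16,17,18,19,20,21,22,23,24,25,26,27,28,29,30,31}
step 1: r1 <- max(r2, (r1 + lane))   {0,1,2,3,4,5,6,7,8,9,10,11,12,13,14,15,16,17,18,19,20,21,22,23,24,25,26,27,28,29,30,31}
step 2: r2 <- ((r3 - r3) // 3)       {0,1,2,3,4,5,6,7,8,9,10,11,12,13,14,15,16,17,18,19,20,21,22,23,24,25,26,27,28,29,30,31}
step 3: eval (lane != 8)             {0,1,2,3,4,5,6,7,8,9,10,11,12,13,14,15,16,17,18,19,20,21,22,23,24,25,26,27,28,29,30,31}
step 4: r2 <- ((r3 * lane) * max(lane, r3)) {0,1,2,3,4,5,6,7,9,10,11,12,13,14,15,16,17,18,19,20,21,22,23,24,25,26,27,28,29,30,31}
step 5: r2 <- lane                   {0,1,2,3,4,5,6,7,9,10,11,12,13,14,15,16,17,18,19,20,21,22,23,24,25,26,27,28,29,30,31}
step 6: r2 <- (min(r1, 9) % 5)       {0,1,2,3,4,5,6,7,9,10,11,12,13,14,15,16,17,18,19,20,21,22,23,24,25,26,27,28,29,30,31}
step 7: r3 <- -4                     {8}

Answer: 8 steps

r3: 8,9,10,11,12,13,14,15,-4,17,18,19,20,21,22,23,24,25,26,27,28,29,30,31,32,33,34,35,36,37,38,39
r2: 3,3,4,0,1,2,3,4,0,4,4,4,4,4,4,4,4,4,4,4,4,4,4,4,4,4,4,4,4,4,4,4
r1: 3,3,4,5,6,7,8,9,10,11,12,13,14,15,16,17,18,19,20,21,22,23,24,25,26,27,28,29,30,31,32,33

steps = 8; useful = 222; efficiency = 222/256 = 111/128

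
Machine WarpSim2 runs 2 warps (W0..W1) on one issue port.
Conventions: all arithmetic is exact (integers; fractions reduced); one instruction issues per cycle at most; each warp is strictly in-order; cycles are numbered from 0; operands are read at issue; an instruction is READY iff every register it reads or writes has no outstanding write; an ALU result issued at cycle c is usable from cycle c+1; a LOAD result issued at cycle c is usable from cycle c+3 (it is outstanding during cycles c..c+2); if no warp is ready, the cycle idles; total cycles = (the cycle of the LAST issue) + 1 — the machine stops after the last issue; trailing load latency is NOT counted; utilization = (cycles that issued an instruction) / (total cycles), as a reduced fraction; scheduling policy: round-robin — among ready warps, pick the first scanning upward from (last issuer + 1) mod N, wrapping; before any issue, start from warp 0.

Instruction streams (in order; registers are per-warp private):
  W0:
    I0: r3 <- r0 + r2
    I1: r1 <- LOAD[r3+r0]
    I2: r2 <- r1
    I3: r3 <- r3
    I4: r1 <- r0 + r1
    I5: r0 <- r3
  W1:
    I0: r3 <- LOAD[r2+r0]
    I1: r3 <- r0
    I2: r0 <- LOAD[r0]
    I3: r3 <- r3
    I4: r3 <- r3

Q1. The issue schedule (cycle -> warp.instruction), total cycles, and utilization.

cycle 0: W0.I0
cycle 1: W1.I0
cycle 2: W0.I1
cycle 3: idle
cycle 4: W1.I1
cycle 5: W0.I2
cycle 6: W1.I2
cycle 7: W0.I3
cycle 8: W1.I3
cycle 9: W0.I4
cycle 10: W1.I4
cycle 11: W0.I5

Answer: 12 cycles, utilization 11/12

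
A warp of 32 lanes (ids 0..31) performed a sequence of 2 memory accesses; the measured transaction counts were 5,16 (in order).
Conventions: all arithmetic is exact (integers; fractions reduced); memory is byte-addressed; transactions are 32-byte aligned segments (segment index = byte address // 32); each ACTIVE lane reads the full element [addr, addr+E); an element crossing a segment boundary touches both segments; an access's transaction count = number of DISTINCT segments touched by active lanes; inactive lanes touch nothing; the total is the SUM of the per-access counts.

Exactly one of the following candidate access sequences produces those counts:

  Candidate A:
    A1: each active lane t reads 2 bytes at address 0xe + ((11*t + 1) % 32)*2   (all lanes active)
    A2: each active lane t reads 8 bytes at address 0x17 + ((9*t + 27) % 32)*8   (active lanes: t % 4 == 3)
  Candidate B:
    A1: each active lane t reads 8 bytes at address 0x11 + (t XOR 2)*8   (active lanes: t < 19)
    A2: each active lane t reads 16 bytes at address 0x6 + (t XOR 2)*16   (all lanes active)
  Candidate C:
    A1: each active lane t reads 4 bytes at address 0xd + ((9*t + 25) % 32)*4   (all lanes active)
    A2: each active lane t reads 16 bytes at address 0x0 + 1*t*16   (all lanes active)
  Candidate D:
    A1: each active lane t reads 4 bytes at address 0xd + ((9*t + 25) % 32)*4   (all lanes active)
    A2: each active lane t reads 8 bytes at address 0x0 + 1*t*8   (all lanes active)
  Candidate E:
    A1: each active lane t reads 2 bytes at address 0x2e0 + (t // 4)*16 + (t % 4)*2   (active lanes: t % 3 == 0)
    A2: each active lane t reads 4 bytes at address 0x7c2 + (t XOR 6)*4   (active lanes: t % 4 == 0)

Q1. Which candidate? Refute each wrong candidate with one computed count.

A: A1 gives 3 transactions, not 5
B: A1 gives 6 transactions, not 5
D: A2 gives 8 transactions, not 16
E: A1 gives 4 transactions, not 5
C: all counts match (5,16)

Answer: C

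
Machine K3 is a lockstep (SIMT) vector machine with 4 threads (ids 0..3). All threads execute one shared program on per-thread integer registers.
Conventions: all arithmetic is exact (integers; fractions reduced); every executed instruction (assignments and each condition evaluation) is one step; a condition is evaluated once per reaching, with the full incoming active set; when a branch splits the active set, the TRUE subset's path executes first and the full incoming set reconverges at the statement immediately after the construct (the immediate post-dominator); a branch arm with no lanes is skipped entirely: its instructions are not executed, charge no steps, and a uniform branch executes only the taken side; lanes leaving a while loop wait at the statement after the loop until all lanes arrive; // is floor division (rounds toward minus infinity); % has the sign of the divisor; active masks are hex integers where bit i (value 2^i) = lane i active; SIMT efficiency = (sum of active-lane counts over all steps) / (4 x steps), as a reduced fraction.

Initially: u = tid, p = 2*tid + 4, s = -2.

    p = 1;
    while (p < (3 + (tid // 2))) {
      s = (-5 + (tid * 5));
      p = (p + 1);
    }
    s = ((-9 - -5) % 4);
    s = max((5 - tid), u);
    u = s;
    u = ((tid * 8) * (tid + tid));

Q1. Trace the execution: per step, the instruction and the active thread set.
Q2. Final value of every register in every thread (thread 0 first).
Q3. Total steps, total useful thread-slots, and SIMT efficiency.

step 0: p <- 1                       0xf
step 1: eval (p < (3 + (tid // 2)))  0xf
step 2: s <- (-5 + (tid * 5))        0xf
step 3: p <- (p + 1)                 0xf
step 4: eval (p < (3 + (tid // 2)))  0xf
step 5: s <- (-5 + (tid * 5))        0xf
step 6: p <- (p + 1)                 0xf
step 7: eval (p < (3 + (tid // 2)))  0xf
step 8: s <- (-5 + (tid * 5))        0xc
step 9: p <- (p + 1)                 0xc
step 10: eval (p < (3 + (tid // 2)))  0xc
step 11: s <- ((-9 - -5) % 4)         0xf
step 12: s <- max((5 - tid), u)       0xf
step 13: u <- s                       0xf
step 14: u <- ((tid * 8) * (tid + tid)) 0xf

Answer: 15 steps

u: 0,16,64,144
p: 3,3,4,4
s: 5,4,3,3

steps = 15; useful = 54; efficiency = 54/60 = 9/10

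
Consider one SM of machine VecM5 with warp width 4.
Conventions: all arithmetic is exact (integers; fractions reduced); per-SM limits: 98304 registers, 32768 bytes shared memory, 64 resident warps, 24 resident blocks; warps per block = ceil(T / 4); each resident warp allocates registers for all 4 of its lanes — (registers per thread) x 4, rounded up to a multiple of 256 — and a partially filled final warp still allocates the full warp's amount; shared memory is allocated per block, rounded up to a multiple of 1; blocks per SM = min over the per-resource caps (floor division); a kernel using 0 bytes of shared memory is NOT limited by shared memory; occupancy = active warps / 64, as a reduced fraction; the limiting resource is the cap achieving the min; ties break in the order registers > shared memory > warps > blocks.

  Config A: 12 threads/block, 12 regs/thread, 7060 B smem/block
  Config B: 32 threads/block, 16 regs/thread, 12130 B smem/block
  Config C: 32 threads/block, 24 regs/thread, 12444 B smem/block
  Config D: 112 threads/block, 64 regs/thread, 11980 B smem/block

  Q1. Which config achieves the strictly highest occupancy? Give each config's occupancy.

occupancies: A 3/16, B 1/4, C 1/4, D 7/8

Answer: D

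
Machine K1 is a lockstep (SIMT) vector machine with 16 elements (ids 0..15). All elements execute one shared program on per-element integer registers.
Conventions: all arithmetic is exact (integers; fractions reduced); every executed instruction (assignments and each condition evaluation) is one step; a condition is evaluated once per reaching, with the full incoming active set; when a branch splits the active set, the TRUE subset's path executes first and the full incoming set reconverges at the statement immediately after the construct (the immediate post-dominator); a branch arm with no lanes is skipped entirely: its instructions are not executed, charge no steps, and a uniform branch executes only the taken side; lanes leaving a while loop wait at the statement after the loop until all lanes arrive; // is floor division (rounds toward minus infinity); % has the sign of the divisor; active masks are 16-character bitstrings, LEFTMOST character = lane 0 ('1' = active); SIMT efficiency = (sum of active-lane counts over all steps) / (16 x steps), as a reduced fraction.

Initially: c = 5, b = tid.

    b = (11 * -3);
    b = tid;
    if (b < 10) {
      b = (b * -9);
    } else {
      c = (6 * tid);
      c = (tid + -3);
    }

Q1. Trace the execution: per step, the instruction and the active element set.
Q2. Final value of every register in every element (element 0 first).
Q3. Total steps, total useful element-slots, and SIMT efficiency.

step 0: b <- (11 * -3)               1111111111111111
step 1: b <- tid                     1111111111111111
step 2: eval (b < 10)                1111111111111111
step 3: b <- (b * -9)                1111111111000000
step 4: c <- (6 * tid)               0000000000111111
step 5: c <- (tid + -3)              0000000000111111

Answer: 6 steps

c: 5,5,5,5,5,5,5,5,5,5,7,8,9,10,11,12
b: 0,-9,-18,-27,-36,-45,-54,-63,-72,-81,10,11,12,13,14,15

steps = 6; useful = 70; efficiency = 70/96 = 35/48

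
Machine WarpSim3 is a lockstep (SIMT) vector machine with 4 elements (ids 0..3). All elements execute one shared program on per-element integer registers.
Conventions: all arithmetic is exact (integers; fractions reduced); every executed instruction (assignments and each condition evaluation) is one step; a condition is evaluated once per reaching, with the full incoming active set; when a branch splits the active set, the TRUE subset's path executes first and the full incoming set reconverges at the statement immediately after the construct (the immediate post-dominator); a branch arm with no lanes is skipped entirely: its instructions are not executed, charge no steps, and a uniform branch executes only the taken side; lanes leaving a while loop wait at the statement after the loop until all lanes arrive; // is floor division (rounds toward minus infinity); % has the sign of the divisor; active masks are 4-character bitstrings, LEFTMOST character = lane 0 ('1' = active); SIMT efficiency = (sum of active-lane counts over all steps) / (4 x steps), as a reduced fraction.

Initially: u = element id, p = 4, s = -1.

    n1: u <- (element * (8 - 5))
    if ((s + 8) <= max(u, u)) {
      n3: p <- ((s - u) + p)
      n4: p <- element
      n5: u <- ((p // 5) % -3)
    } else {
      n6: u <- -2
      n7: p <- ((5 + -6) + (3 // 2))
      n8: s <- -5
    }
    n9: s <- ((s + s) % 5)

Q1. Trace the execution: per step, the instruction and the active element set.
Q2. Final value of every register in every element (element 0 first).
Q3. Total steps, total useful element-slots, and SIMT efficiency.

step 0: u <- (element * (8 - 5))     1111
step 1: eval ((s + 8) <= max(u, u))  1111
step 2: p <- ((s - u) + p)           0001
step 3: p <- element                 0001
step 4: u <- ((p // 5) % -3)         0001
step 5: u <- -2                      1110
step 6: p <- ((5 + -6) + (3 // 2))   1110
step 7: s <- -5                      1110
step 8: s <- ((s + s) % 5)           1111

Answer: 9 steps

u: -2,-2,-2,0
p: 0,0,0,3
s: 0,0,0,3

steps = 9; useful = 24; efficiency = 24/36 = 2/3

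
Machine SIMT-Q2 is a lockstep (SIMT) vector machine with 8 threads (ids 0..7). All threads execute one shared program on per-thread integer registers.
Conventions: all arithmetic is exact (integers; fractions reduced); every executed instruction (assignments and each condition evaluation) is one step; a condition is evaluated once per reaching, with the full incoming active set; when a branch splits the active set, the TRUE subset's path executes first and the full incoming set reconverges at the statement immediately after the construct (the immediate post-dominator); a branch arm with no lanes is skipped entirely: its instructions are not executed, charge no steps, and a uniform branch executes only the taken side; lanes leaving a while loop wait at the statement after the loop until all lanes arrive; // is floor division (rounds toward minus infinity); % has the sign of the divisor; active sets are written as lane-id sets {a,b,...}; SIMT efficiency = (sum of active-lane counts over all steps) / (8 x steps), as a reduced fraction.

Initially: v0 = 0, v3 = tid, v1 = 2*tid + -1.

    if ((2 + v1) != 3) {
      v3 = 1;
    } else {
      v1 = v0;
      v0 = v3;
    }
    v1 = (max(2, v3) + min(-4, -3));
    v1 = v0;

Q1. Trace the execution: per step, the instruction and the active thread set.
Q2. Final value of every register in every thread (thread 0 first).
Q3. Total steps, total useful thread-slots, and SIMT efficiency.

step 0: eval ((2 + v1) != 3)         {0,1,2,3,4,5,6,7}
step 1: v3 <- 1                      {0,2,3,4,5,6,7}
step 2: v1 <- v0                     {1}
step 3: v0 <- v3                     {1}
step 4: v1 <- (max(2, v3) + min(-4, -3)) {0,1,2,3,4,5,6,7}
step 5: v1 <- v0                     {0,1,2,3,4,5,6,7}

Answer: 6 steps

v0: 0,1,0,0,0,0,0,0
v3: 1,1,1,1,1,1,1,1
v1: 0,1,0,0,0,0,0,0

steps = 6; useful = 33; efficiency = 33/48 = 11/16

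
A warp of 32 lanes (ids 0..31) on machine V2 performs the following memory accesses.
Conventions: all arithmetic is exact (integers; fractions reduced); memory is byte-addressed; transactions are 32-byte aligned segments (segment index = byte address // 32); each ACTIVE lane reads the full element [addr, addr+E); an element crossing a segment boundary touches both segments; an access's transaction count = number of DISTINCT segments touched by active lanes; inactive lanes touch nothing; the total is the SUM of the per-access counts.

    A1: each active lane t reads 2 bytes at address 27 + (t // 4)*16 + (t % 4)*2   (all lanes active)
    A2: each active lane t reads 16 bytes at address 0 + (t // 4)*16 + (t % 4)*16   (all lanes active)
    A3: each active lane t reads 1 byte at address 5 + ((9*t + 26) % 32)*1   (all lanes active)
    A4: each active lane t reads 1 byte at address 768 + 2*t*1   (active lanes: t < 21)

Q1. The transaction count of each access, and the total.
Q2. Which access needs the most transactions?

A1: 5 transactions
A2: 6 transactions
A3: 2 transactions
A4: 2 transactions

Answer: 5,6,2,2; total 15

Answer: A2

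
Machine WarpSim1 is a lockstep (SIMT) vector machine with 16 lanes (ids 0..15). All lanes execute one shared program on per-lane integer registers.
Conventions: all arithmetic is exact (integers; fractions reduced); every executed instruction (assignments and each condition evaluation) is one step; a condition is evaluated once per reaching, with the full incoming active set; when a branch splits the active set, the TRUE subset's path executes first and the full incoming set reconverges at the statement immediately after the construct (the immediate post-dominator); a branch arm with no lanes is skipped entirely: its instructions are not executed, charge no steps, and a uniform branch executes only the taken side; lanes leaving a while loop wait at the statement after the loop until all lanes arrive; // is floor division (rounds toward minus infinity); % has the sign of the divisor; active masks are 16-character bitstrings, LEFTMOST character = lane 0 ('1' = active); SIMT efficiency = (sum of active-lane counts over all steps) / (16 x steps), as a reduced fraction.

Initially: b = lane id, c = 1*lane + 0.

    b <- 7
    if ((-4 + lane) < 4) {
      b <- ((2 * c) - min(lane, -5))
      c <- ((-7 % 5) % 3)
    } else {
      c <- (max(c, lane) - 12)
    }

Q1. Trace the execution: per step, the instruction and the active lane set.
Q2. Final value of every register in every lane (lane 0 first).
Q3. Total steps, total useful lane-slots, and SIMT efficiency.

step 0: b <- 7                       1111111111111111
step 1: eval ((-4 + lane) < 4)       1111111111111111
step 2: b <- ((2 * c) - min(lane, -5)) 1111111100000000
step 3: c <- ((-7 % 5) % 3)          1111111100000000
step 4: c <- (max(c, lane) - 12)     0000000011111111

Answer: 5 steps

b: 5,7,9,11,13,15,17,19,7,7,7,7,7,7,7,7
c: 0,0,0,0,0,0,0,0,-4,-3,-2,-1,0,1,2,3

steps = 5; useful = 56; efficiency = 56/80 = 7/10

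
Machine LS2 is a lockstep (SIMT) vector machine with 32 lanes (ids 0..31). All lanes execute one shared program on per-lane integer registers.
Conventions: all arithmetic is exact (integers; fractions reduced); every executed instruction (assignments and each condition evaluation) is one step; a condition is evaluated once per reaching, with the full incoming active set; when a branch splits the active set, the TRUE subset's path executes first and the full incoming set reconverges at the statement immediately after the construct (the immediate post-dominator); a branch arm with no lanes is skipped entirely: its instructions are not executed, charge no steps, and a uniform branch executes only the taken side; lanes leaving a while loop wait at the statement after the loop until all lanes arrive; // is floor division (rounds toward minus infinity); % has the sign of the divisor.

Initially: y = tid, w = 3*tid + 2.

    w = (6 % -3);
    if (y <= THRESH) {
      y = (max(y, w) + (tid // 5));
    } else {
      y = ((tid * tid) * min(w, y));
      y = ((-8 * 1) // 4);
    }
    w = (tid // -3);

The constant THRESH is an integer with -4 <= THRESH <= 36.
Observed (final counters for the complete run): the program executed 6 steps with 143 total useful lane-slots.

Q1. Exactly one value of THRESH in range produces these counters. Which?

Answer: THRESH = 16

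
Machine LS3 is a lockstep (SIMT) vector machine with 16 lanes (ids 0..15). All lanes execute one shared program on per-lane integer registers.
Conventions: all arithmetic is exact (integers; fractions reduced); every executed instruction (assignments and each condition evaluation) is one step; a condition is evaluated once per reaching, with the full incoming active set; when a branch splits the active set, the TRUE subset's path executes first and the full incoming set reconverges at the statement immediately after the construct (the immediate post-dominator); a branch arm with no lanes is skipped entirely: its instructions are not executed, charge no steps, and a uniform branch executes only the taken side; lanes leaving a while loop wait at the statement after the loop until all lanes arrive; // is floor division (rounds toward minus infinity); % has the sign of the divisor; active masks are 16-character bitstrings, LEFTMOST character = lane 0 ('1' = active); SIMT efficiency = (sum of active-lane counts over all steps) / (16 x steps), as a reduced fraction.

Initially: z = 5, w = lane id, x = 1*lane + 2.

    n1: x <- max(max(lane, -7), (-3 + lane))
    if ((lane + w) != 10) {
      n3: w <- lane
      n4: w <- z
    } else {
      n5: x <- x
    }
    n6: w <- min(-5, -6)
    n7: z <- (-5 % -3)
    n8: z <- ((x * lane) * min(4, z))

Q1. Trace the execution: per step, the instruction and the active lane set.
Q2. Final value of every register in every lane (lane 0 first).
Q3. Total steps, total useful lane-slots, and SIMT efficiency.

step 0: x <- max(max(lane, -7), (-3 + lane)) 1111111111111111
step 1: eval ((lane + w) != 10)      1111111111111111
step 2: w <- lane                    1111101111111111
step 3: w <- z                       1111101111111111
step 4: x <- x                       0000010000000000
step 5: w <- min(-5, -6)             1111111111111111
step 6: z <- (-5 % -3)               1111111111111111
step 7: z <- ((x * lane) * min(4, z)) 1111111111111111

Answer: 8 steps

z: 0,-2,-8,-18,-32,-50,-72,-98,-128,-162,-200,-242,-288,-338,-392,-450
w: -6,-6,-6,-6,-6,-6,-6,-6,-6,-6,-6,-6,-6,-6,-6,-6
x: 0,1,2,3,4,5,6,7,8,9,10,11,12,13,14,15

steps = 8; useful = 111; efficiency = 111/128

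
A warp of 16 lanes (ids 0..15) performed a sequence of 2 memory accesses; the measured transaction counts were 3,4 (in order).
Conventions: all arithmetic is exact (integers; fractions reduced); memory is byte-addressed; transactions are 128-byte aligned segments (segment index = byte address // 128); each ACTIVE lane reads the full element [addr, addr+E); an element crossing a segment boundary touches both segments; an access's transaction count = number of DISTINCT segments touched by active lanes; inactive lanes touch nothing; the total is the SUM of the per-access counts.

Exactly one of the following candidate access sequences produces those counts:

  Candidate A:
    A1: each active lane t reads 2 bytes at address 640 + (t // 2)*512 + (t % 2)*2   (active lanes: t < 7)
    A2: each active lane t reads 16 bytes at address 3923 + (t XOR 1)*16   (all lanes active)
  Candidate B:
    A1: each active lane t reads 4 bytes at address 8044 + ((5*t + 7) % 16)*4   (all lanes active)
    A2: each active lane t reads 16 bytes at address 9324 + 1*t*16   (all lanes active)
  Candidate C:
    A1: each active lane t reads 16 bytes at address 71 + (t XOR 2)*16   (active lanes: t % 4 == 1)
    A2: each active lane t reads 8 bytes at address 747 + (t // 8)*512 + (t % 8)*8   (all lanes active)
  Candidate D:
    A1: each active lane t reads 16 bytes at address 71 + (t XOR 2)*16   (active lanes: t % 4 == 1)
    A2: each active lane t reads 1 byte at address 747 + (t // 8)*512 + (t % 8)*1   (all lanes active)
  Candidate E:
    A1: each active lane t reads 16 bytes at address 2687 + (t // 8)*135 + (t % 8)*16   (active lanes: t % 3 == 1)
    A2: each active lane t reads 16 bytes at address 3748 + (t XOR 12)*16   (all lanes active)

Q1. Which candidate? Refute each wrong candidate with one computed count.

A: A1 gives 4 transactions, not 3
B: A1 gives 2 transactions, not 3
D: A2 gives 2 transactions, not 4
E: A1 gives 2 transactions, not 3
C: all counts match (3,4)

Answer: C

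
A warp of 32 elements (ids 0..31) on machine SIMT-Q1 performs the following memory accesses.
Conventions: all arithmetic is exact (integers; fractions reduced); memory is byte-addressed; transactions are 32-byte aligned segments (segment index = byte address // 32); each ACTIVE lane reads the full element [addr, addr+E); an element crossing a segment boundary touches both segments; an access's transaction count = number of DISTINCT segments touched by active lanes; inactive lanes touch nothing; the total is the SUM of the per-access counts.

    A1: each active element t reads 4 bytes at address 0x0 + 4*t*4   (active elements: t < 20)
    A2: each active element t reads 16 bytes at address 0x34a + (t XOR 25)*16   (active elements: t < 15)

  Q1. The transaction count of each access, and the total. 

A1: 10 transactions
A2: 9 transactions

Answer: 10,9; total 19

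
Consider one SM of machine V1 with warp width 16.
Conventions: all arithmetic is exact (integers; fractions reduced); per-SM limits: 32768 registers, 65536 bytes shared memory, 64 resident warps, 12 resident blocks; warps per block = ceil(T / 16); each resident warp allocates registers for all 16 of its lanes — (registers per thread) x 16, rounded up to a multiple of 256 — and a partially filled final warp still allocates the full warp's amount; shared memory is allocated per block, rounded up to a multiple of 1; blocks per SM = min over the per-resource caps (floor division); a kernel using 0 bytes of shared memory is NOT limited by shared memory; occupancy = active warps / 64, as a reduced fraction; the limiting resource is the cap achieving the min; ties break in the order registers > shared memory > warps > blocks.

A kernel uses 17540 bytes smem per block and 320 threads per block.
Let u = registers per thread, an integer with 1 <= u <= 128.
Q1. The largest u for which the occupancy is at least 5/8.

Answer: u = 48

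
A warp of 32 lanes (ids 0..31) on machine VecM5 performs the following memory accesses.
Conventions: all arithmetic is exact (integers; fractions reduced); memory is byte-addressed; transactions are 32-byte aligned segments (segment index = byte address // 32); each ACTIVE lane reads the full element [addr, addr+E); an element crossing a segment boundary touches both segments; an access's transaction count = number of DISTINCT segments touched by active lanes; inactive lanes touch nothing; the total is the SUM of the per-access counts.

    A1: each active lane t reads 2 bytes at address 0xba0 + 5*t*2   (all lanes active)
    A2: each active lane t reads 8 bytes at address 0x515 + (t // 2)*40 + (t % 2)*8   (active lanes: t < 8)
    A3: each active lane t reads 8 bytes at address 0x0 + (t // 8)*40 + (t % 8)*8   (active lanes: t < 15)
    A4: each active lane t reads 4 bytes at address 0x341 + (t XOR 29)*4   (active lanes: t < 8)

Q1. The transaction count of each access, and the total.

A1: 10 transactions
A2: 5 transactions
A3: 3 transactions
A4: 2 transactions

Answer: 10,5,3,2; total 20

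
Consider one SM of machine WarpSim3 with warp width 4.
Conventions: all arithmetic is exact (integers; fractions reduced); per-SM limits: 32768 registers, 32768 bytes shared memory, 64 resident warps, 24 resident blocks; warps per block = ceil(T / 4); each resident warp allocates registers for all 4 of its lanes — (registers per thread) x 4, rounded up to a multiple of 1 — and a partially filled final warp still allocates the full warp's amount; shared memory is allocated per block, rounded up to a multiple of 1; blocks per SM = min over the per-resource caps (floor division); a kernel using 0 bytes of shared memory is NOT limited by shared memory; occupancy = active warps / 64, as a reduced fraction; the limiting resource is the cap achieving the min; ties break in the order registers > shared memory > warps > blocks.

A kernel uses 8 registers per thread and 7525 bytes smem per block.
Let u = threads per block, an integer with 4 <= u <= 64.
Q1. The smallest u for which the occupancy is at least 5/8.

Answer: u = 37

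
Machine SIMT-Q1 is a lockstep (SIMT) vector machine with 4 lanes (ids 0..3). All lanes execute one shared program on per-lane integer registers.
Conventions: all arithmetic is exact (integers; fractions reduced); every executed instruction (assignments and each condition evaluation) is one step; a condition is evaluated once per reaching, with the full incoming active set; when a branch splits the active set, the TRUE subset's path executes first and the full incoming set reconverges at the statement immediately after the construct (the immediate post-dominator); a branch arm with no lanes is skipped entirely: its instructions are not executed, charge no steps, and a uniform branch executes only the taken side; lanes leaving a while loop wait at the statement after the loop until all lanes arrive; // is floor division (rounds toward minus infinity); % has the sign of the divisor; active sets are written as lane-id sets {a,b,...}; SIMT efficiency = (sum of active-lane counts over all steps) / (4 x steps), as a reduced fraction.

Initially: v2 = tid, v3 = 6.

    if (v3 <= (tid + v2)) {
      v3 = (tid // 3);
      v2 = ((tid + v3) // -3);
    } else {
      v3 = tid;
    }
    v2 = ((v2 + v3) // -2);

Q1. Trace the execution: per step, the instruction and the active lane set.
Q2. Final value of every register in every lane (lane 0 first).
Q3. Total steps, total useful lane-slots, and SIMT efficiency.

step 0: eval (v3 <= (tid + v2))      {0,1,2,3}
step 1: v3 <- (tid // 3)             {3}
step 2: v2 <- ((tid + v3) // -3)     {3}
step 3: v3 <- tid                    {0,1,2}
step 4: v2 <- ((v2 + v3) // -2)      {0,1,2,3}

Answer: 5 steps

v2: 0,-1,-2,0
v3: 0,1,2,1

steps = 5; useful = 13; efficiency = 13/20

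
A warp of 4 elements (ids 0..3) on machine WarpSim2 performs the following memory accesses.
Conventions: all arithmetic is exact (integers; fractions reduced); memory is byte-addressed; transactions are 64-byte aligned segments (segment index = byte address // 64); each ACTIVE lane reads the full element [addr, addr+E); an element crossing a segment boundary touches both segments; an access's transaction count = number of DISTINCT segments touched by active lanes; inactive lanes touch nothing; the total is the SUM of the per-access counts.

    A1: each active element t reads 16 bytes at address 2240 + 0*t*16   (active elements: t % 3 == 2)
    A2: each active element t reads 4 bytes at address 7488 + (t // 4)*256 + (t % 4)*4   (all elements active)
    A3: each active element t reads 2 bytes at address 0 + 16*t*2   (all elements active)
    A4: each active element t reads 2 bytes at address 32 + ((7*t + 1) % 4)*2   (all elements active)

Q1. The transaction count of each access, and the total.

A1: 1 transaction
A2: 1 transaction
A3: 2 transactions
A4: 1 transaction

Answer: 1,1,2,1; total 5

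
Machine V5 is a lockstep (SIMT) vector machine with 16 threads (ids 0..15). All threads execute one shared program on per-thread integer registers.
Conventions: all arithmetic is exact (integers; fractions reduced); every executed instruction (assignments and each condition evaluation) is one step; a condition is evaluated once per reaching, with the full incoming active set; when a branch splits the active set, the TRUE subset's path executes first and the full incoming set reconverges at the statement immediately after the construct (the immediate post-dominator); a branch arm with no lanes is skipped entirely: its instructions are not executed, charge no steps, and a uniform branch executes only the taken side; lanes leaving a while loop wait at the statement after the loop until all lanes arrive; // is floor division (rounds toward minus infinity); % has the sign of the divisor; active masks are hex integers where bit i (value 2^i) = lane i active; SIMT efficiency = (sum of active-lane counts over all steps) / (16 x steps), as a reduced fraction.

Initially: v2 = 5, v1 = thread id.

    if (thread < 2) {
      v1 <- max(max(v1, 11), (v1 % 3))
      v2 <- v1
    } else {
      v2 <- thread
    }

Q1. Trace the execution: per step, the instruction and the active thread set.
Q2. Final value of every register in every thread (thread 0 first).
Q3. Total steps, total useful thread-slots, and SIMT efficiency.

step 0: eval (thread < 2)            0xffff
step 1: v1 <- max(max(v1, 11), (v1 % 3)) 0x0003
step 2: v2 <- v1                     0x0003
step 3: v2 <- thread                 0xfffc

Answer: 4 steps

v2: 11,11,2,3,4,5,6,7,8,9,10,11,12,13,14,15
v1: 11,11,2,3,4,5,6,7,8,9,10,11,12,13,14,15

steps = 4; useful = 34; efficiency = 34/64 = 17/32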